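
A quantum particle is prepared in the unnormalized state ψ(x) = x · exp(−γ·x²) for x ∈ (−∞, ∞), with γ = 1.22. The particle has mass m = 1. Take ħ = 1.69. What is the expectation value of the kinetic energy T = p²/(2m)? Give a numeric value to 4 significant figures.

T = −(ħ²/2m) d²/dx², so ⟨T⟩ = −(ħ²/2m) ∫ ψ*·ψ'' dx / ∫|ψ|² dx; with m = 1.
Expand each integrand as polynomial × e^(−2γx²) and use ∫x^(2j)·e^(−2γx²) dx = (2j−1)!!/(4γ)^j · √(π/(2γ)), odd powers → 0; here √(π/(2γ)) = 1.1347. Differentiate with the product rule, d/dx e^(−γx²) = −2γx·e^(−γx²).
State is unnormalized: ∫|ψ|² dx = 0.23252, and ∫ψ*·(−ħ²/2m · ψ'') dx = 1.2153, so ⟨T⟩ = 1.2153 / 0.23252.
⟨T⟩ = 5.2267.

5.227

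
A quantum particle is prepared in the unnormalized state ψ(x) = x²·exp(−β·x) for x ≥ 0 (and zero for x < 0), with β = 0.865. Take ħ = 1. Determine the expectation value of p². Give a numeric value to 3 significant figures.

p² ψ = −ħ² d²ψ/dx²; ⟨p²⟩ = −ħ² ∫ ψ*·ψ'' dx / ∫|ψ|² dx.
Differentiate x²·exp(−β·x) with the product rule; every integrand then reduces to terms xʲ·e^(−2βx) on [0, ∞), with ∫₀^∞ xʲ·e^(−2βx) dx = j!/(2β)^(j+1).
State is unnormalized: ∫|ψ|² dx = 1.5487, and ∫ψ*·(−ħ² ψ'') dx = 0.38627, so ⟨p²⟩ = 0.38627 / 1.5487.
⟨p²⟩ = 0.24941.

0.249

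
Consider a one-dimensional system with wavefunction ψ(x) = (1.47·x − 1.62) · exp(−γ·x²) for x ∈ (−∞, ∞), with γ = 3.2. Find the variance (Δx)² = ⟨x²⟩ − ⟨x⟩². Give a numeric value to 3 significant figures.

0.0698

Compute ⟨x⟩ and ⟨x²⟩ separately, then (Δx)² = ⟨x²⟩ − ⟨x⟩².
Expand each integrand as polynomial × e^(−2γx²) and use ∫x^(2j)·e^(−2γx²) dx = (2j−1)!!/(4γ)^j · √(π/(2γ)), odd powers → 0; here √(π/(2γ)) = 0.70062.
Normalization: ∫|ψ|² dx = 1.9570.
⟨x⟩ = -0.13321 and ⟨x²⟩ = 0.087569.
(Δx)² = 0.087569 − (-0.13321)² = 0.069823.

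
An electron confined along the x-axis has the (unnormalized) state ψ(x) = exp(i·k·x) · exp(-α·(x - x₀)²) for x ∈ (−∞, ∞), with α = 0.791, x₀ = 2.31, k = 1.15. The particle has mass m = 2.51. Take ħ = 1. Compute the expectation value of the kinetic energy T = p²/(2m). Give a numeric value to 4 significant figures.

0.4210

T = −(ħ²/2m) d²/dx², so ⟨T⟩ = −(ħ²/2m) ∫ ψ*·ψ'' dx / ∫|ψ|² dx; with m = 2.51.
Gaussian moments (u = x − x₀): ∫u^(2j)·e^(−2αu²) du = (2j−1)!!/(4α)^j · √(π/(2α)), odd powers integrate to 0; here √(π/(2α)) = 1.4092. Derivatives: ψ′ = (ik − 2αu)·ψ, ψ″ = ((ik − 2αu)² − 2α)·ψ; the odd-in-u pieces drop out.
State is unnormalized: ∫|ψ|² dx = 1.4092, and ∫ψ*·(−ħ²/2m · ψ'') dx = 0.59329, so ⟨T⟩ = 0.59329 / 1.4092.
⟨T⟩ = 0.42102.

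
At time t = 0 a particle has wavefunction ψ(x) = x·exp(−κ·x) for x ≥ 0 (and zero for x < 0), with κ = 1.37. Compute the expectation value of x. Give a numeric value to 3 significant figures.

1.09

⟨x⟩ = ∫ x·|ψ|² dx / ∫|ψ|² dx (integrals over the domain).
Every integrand reduces to terms xʲ·e^(−2κx) on [0, ∞); use ∫₀^∞ xʲ·e^(−2κx) dx = j!/(2κ)^(j+1).
State is unnormalized: ∫|ψ|² dx = 0.097225, and ∫ψ*·x·ψ dx = 0.10645, so ⟨x⟩ = 0.10645 / 0.097225.
⟨x⟩ = 1.0949.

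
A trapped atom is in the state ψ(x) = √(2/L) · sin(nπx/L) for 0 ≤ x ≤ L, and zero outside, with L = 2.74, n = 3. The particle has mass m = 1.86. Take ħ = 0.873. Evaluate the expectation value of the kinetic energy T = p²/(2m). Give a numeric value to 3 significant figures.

2.42

T = −(ħ²/2m) d²/dx², so ⟨T⟩ = −(ħ²/2m) ∫ ψ*·ψ'' dx; with m = 1.86.
d/dx sin(nπx/L) = (nπ/L)·cos(nπx/L) and d²/dx² sin(nπx/L) = −(nπ/L)²·sin(nπx/L); on 0 ≤ x ≤ L, ∫sin²(nπx/L) dx = L/2 and ∫sin(nπx/L)·cos(nπx/L) dx = 0.
⟨T⟩ = 2.4240.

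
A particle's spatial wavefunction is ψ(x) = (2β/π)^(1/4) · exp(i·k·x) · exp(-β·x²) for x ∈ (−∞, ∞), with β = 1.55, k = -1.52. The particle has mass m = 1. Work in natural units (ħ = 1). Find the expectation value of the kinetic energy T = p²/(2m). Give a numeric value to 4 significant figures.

T = −(ħ²/2m) d²/dx², so ⟨T⟩ = −(ħ²/2m) ∫ ψ*·ψ'' dx; with m = 1.
Gaussian moments: ∫x^(2j)·e^(−2βx²) dx = (2j−1)!!/(4β)^j · √(π/(2β)), odd powers integrate to 0; here √(π/(2β)) = 1.0067. Derivatives: ψ′ = (ik − 2βx)·ψ, ψ″ = ((ik − 2βx)² − 2β)·ψ; the odd-in-x pieces drop out.
⟨T⟩ = 1.9302.

1.930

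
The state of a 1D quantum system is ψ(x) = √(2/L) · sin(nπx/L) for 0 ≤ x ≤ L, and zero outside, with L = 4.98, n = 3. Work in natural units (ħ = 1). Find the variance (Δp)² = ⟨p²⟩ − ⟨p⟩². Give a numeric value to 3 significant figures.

3.58

Compute ⟨p⟩ and ⟨p²⟩ separately; (Δp)² = ⟨p²⟩ − ⟨p⟩².
d/dx sin(nπx/L) = (nπ/L)·cos(nπx/L) and d²/dx² sin(nπx/L) = −(nπ/L)²·sin(nπx/L); on 0 ≤ x ≤ L, ∫sin²(nπx/L) dx = L/2 and ∫sin(nπx/L)·cos(nπx/L) dx = 0.
⟨p⟩ = 0.0000 and ⟨p²⟩ = 3.5817.
(Δp)² = 3.5817 − (0.0000)² = 3.5817.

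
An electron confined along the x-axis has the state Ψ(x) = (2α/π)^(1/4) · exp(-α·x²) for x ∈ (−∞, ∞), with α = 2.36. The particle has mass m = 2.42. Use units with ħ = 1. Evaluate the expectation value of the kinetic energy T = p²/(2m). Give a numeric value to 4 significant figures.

0.4876

T = −(ħ²/2m) d²/dx², so ⟨T⟩ = −(ħ²/2m) ∫ Ψ*·Ψ'' dx; with m = 2.42.
Gaussian moments: ∫x^(2j)·e^(−2αx²) dx = (2j−1)!!/(4α)^j · √(π/(2α)), odd powers integrate to 0; here √(π/(2α)) = 0.81584. Derivatives: d/dx e^(−αx²) = −2αx·e^(−αx²), d²/dx² e^(−αx²) = (4α²x² − 2α)·e^(−αx²).
⟨T⟩ = 0.48760.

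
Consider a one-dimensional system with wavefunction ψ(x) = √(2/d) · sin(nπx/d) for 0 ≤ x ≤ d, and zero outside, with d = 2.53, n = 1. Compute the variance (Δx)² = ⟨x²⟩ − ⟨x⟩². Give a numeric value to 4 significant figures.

Compute ⟨x⟩ and ⟨x²⟩ separately, then (Δx)² = ⟨x²⟩ − ⟨x⟩².
With sin²θ = (1 − cos2θ)/2 on 0 ≤ x ≤ d: ∫sin²(nπx/d) dx = d/2, ∫x·sin²(nπx/d) dx = d²/4, ∫x²·sin²(nπx/d) dx = d³·(1/6 − 1/(4n²π²)); higher powers xᵏ the same way, integrating xᵏ·cos(2nπx/d) by parts.
⟨x⟩ = 1.2650 and ⟨x²⟩ = 1.8094.
(Δx)² = 1.8094 − (1.2650)² = 0.20913.

0.2091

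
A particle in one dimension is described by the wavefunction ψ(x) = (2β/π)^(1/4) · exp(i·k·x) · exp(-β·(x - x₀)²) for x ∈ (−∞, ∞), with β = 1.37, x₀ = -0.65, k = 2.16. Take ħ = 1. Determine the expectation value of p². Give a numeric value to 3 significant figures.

6.04

p² ψ = −ħ² d²ψ/dx²; ⟨p²⟩ = −ħ² ∫ ψ*·ψ'' dx.
Gaussian moments (u = x − x₀): ∫u^(2j)·e^(−2βu²) du = (2j−1)!!/(4β)^j · √(π/(2β)), odd powers integrate to 0; here √(π/(2β)) = 1.0708. Derivatives: ψ′ = (ik − 2βu)·ψ, ψ″ = ((ik − 2βu)² − 2β)·ψ; the odd-in-u pieces drop out.
⟨p²⟩ = 6.0356.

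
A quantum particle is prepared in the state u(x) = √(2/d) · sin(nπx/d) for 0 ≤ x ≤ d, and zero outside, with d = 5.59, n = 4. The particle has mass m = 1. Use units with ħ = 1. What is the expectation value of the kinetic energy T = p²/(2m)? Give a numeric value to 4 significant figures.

T = −(ħ²/2m) d²/dx², so ⟨T⟩ = −(ħ²/2m) ∫ u*·u'' dx; with m = 1.
d/dx sin(nπx/d) = (nπ/d)·cos(nπx/d) and d²/dx² sin(nπx/d) = −(nπ/d)²·sin(nπx/d); on 0 ≤ x ≤ d, ∫sin²(nπx/d) dx = d/2 and ∫sin(nπx/d)·cos(nπx/d) dx = 0.
⟨T⟩ = 2.5268.

2.527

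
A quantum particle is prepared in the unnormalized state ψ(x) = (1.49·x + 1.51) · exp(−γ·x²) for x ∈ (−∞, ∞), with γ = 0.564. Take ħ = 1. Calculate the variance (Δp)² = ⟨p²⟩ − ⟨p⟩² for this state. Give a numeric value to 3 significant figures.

Compute ⟨p⟩ and ⟨p²⟩ separately; (Δp)² = ⟨p²⟩ − ⟨p⟩².
Expand each integrand as polynomial × e^(−2γx²) and use ∫x^(2j)·e^(−2γx²) dx = (2j−1)!!/(4γ)^j · √(π/(2γ)), odd powers → 0; here √(π/(2γ)) = 1.6689. Differentiate with the product rule, d/dx e^(−γx²) = −2γx·e^(−γx²).
Normalization: ∫|ψ|² dx = 5.4475.
⟨p⟩ = 0.0000 and ⟨p²⟩ = 0.90407.
(Δp)² = 0.90407 − (0.0000)² = 0.90407.

0.904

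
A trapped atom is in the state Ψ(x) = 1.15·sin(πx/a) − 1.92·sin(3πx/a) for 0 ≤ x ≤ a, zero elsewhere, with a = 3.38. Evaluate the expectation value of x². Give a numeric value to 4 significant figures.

3.225

⟨x²⟩ = ∫ x²·|Ψ|² dx / ∫|Ψ|² dx (integrals over the domain).
On 0 ≤ x ≤ a (j ≠ l): ∫sin²(jπx/a) dx = a/2, ∫sin(jπx/a)·sin(lπx/a) dx = 0; diagonal moments ∫x·sin²(jπx/a) dx = a²/4, ∫x²·sin²(jπx/a) dx = a³·(1/6 − 1/(4j²π²)); cross terms ∫x·sin(jπx/a)·sin(lπx/a) dx = 0 for j + l even and −4jla²/(π²(j² − l²)²) for j + l odd, ∫x²·sin(jπx/a)·sin(lπx/a) dx = (−1)^(j+l)·4jla³/(π²(j² − l²)²); higher powers the same way via product-to-sum and parts.
State is unnormalized: ∫|Ψ|² dx = 8.4650, and ∫Ψ*·x²·Ψ dx = 27.302, so ⟨x²⟩ = 27.302 / 8.4650.
⟨x²⟩ = 3.2253.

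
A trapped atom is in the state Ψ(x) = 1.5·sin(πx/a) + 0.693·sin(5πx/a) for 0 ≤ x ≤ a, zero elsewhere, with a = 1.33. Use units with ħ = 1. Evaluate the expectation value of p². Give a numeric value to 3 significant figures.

29.1

p² Ψ = −ħ² d²Ψ/dx²; ⟨p²⟩ = −ħ² ∫ Ψ*·Ψ'' dx / ∫|Ψ|² dx.
d²/dx² sin(jπx/a) = −(jπ/a)²·sin(jπx/a); on 0 ≤ x ≤ a, ∫sin²(jπx/a) dx = a/2 and ∫sin(jπx/a)·sin(lπx/a) dx = 0 for j ≠ l, so only diagonal terms survive in ∫|Ψ|² and ∫Ψ·Ψ″; ∫Ψ·Ψ′ dx = [Ψ²/2] between the walls = 0.
State is unnormalized: ∫|Ψ|² dx = 1.8156, and ∫Ψ*·(−ħ² Ψ'') dx = 52.896, so ⟨p²⟩ = 52.896 / 1.8156.
⟨p²⟩ = 29.134.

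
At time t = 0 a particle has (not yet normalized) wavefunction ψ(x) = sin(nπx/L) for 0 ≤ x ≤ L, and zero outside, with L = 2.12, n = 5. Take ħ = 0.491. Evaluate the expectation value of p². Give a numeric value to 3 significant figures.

13.2

p² ψ = −ħ² d²ψ/dx²; ⟨p²⟩ = −ħ² ∫ ψ*·ψ'' dx / ∫|ψ|² dx.
d/dx sin(nπx/L) = (nπ/L)·cos(nπx/L) and d²/dx² sin(nπx/L) = −(nπ/L)²·sin(nπx/L); on 0 ≤ x ≤ L, ∫sin²(nπx/L) dx = L/2 and ∫sin(nπx/L)·cos(nπx/L) dx = 0.
State is unnormalized: ∫|ψ|² dx = 1.0600, and ∫ψ*·(−ħ² ψ'') dx = 14.029, so ⟨p²⟩ = 14.029 / 1.0600.
⟨p²⟩ = 13.235.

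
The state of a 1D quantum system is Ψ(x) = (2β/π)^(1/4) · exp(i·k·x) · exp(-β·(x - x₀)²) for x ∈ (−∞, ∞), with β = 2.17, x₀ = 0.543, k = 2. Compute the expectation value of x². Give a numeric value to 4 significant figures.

0.4101

⟨x²⟩ = ∫ x²·|Ψ|² dx (integrals over the domain).
Gaussian moments (u = x − x₀): ∫u^(2j)·e^(−2βu²) du = (2j−1)!!/(4β)^j · √(π/(2β)), odd powers integrate to 0; here √(π/(2β)) = 0.85081.
⟨x²⟩ = 0.41006.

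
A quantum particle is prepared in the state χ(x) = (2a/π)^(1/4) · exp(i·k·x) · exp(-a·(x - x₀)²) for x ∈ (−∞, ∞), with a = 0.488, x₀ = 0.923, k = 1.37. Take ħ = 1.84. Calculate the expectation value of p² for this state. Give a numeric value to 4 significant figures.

p² χ = −ħ² d²χ/dx²; ⟨p²⟩ = −ħ² ∫ χ*·χ'' dx.
Gaussian moments (u = x − x₀): ∫u^(2j)·e^(−2au²) du = (2j−1)!!/(4a)^j · √(π/(2a)), odd powers integrate to 0; here √(π/(2a)) = 1.7941. Derivatives: χ′ = (ik − 2au)·χ, χ″ = ((ik − 2au)² − 2a)·χ; the odd-in-u pieces drop out.
⟨p²⟩ = 8.0066.

8.007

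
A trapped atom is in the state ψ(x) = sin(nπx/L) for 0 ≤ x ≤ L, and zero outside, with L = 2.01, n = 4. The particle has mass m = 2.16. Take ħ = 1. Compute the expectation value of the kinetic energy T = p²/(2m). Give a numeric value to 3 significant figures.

9.05

T = −(ħ²/2m) d²/dx², so ⟨T⟩ = −(ħ²/2m) ∫ ψ*·ψ'' dx / ∫|ψ|² dx; with m = 2.16.
d/dx sin(nπx/L) = (nπ/L)·cos(nπx/L) and d²/dx² sin(nπx/L) = −(nπ/L)²·sin(nπx/L); on 0 ≤ x ≤ L, ∫sin²(nπx/L) dx = L/2 and ∫sin(nπx/L)·cos(nπx/L) dx = 0.
State is unnormalized: ∫|ψ|² dx = 1.0050, and ∫ψ*·(−ħ²/2m · ψ'') dx = 9.0931, so ⟨T⟩ = 9.0931 / 1.0050.
⟨T⟩ = 9.0478.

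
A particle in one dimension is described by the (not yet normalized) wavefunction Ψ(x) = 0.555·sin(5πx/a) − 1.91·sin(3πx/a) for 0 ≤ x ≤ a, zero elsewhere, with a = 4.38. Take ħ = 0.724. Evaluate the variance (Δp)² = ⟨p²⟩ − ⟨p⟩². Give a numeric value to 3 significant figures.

Compute ⟨p⟩ and ⟨p²⟩ separately; (Δp)² = ⟨p²⟩ − ⟨p⟩².
d²/dx² sin(jπx/a) = −(jπ/a)²·sin(jπx/a); on 0 ≤ x ≤ a, ∫sin²(jπx/a) dx = a/2 and ∫sin(jπx/a)·sin(lπx/a) dx = 0 for j ≠ l, so only diagonal terms survive in ∫|Ψ|² and ∫Ψ·Ψ″; ∫Ψ·Ψ′ dx = [Ψ²/2] between the walls = 0.
Normalization: ∫|Ψ|² dx = 8.6639.
⟨p⟩ = 0.0000 and ⟨p²⟩ = 2.7629.
(Δp)² = 2.7629 − (0.0000)² = 2.7629.

2.76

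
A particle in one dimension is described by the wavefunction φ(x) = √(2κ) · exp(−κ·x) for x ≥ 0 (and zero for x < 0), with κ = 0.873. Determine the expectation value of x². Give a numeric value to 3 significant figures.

⟨x²⟩ = ∫ x²·|φ|² dx (integrals over the domain).
Every integrand reduces to terms xʲ·e^(−2κx) on [0, ∞); use ∫₀^∞ xʲ·e^(−2κx) dx = j!/(2κ)^(j+1).
⟨x²⟩ = 0.65606.

0.656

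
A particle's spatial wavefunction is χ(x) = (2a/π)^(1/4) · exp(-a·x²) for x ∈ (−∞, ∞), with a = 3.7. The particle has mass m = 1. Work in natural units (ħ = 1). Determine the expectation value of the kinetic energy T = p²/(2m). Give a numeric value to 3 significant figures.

1.85

T = −(ħ²/2m) d²/dx², so ⟨T⟩ = −(ħ²/2m) ∫ χ*·χ'' dx; with m = 1.
Gaussian moments: ∫x^(2j)·e^(−2ax²) dx = (2j−1)!!/(4a)^j · √(π/(2a)), odd powers integrate to 0; here √(π/(2a)) = 0.65157. Derivatives: d/dx e^(−ax²) = −2ax·e^(−ax²), d²/dx² e^(−ax²) = (4a²x² − 2a)·e^(−ax²).
⟨T⟩ = 1.8500.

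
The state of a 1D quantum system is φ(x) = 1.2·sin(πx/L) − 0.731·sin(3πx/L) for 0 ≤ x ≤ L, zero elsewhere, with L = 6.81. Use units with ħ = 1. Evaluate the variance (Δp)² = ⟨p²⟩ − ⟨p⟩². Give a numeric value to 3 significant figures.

Compute ⟨p⟩ and ⟨p²⟩ separately; (Δp)² = ⟨p²⟩ − ⟨p⟩².
d²/dx² sin(jπx/L) = −(jπ/L)²·sin(jπx/L); on 0 ≤ x ≤ L, ∫sin²(jπx/L) dx = L/2 and ∫sin(jπx/L)·sin(lπx/L) dx = 0 for j ≠ l, so only diagonal terms survive in ∫|φ|² and ∫φ·φ″; ∫φ·φ′ dx = [φ²/2] between the walls = 0.
Normalization: ∫|φ|² dx = 6.7227.
⟨p⟩ = 0.0000 and ⟨p²⟩ = 0.67361.
(Δp)² = 0.67361 − (0.0000)² = 0.67361.

0.674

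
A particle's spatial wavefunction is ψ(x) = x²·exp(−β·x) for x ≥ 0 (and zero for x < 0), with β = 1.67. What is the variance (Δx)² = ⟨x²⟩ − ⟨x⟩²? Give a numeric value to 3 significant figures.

0.448

Compute ⟨x⟩ and ⟨x²⟩ separately, then (Δx)² = ⟨x²⟩ − ⟨x⟩².
Every integrand reduces to terms xʲ·e^(−2βx) on [0, ∞); use ∫₀^∞ xʲ·e^(−2βx) dx = j!/(2β)^(j+1).
Normalization: ∫|ψ|² dx = 0.057740.
⟨x⟩ = 1.4970 and ⟨x²⟩ = 2.6892.
(Δx)² = 2.6892 − (1.4970)² = 0.44821.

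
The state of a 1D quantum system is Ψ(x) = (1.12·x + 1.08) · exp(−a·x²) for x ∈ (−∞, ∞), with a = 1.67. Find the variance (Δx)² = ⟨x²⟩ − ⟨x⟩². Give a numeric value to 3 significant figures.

0.120

Compute ⟨x⟩ and ⟨x²⟩ separately, then (Δx)² = ⟨x²⟩ − ⟨x⟩².
Expand each integrand as polynomial × e^(−2ax²) and use ∫x^(2j)·e^(−2ax²) dx = (2j−1)!!/(4a)^j · √(π/(2a)), odd powers → 0; here √(π/(2a)) = 0.96984.
Normalization: ∫|Ψ|² dx = 1.3133.
⟨x⟩ = 0.26743 and ⟨x²⟩ = 0.19122.
(Δx)² = 0.19122 − (0.26743)² = 0.11970.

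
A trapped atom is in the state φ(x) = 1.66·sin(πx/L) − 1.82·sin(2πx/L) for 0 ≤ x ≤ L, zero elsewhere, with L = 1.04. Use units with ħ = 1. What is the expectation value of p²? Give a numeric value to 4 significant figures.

24.07

p² φ = −ħ² d²φ/dx²; ⟨p²⟩ = −ħ² ∫ φ*·φ'' dx / ∫|φ|² dx.
d²/dx² sin(jπx/L) = −(jπ/L)²·sin(jπx/L); on 0 ≤ x ≤ L, ∫sin²(jπx/L) dx = L/2 and ∫sin(jπx/L)·sin(lπx/L) dx = 0 for j ≠ l, so only diagonal terms survive in ∫|φ|² and ∫φ·φ″; ∫φ·φ′ dx = [φ²/2] between the walls = 0.
State is unnormalized: ∫|φ|² dx = 3.1554, and ∫φ*·(−ħ² φ'') dx = 75.945, so ⟨p²⟩ = 75.945 / 3.1554.
⟨p²⟩ = 24.068.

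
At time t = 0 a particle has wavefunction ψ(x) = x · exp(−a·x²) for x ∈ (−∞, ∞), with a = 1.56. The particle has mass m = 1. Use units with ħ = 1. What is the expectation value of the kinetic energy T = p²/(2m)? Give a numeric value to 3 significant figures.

T = −(ħ²/2m) d²/dx², so ⟨T⟩ = −(ħ²/2m) ∫ ψ*·ψ'' dx / ∫|ψ|² dx; with m = 1.
Expand each integrand as polynomial × e^(−2ax²) and use ∫x^(2j)·e^(−2ax²) dx = (2j−1)!!/(4a)^j · √(π/(2a)), odd powers → 0; here √(π/(2a)) = 1.0035. Differentiate with the product rule, d/dx e^(−ax²) = −2ax·e^(−ax²).
State is unnormalized: ∫|ψ|² dx = 0.16081, and ∫ψ*·(−ħ²/2m · ψ'') dx = 0.37630, so ⟨T⟩ = 0.37630 / 0.16081.
⟨T⟩ = 2.3400.

2.34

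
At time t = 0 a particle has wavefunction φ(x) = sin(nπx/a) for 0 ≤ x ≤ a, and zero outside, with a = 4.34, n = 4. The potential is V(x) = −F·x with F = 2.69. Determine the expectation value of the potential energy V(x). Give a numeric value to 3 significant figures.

-5.84

⟨V⟩ = ∫ V(x)·|φ|² dx / ∫|φ|² dx.
With sin²θ = (1 − cos2θ)/2 on 0 ≤ x ≤ a: ∫sin²(nπx/a) dx = a/2, ∫x·sin²(nπx/a) dx = a²/4, ∫x²·sin²(nπx/a) dx = a³·(1/6 − 1/(4n²π²)); higher powers xᵏ the same way, integrating xᵏ·cos(2nπx/a) by parts.
State is unnormalized: ∫|φ|² dx = 2.1700, and ∫φ*·V(x)·φ dx = -12.667, so ⟨V⟩ = -12.667 / 2.1700.
⟨V⟩ = -5.8373.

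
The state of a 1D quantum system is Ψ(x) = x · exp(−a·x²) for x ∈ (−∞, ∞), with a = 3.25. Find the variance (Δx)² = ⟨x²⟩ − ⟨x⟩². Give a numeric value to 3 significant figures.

Compute ⟨x⟩ and ⟨x²⟩ separately, then (Δx)² = ⟨x²⟩ − ⟨x⟩².
Expand each integrand as polynomial × e^(−2ax²) and use ∫x^(2j)·e^(−2ax²) dx = (2j−1)!!/(4a)^j · √(π/(2a)), odd powers → 0; here √(π/(2a)) = 0.69521.
Normalization: ∫|Ψ|² dx = 0.053478.
⟨x⟩ = 0.0000 and ⟨x²⟩ = 0.23077.
(Δx)² = 0.23077 − (0.0000)² = 0.23077.

0.231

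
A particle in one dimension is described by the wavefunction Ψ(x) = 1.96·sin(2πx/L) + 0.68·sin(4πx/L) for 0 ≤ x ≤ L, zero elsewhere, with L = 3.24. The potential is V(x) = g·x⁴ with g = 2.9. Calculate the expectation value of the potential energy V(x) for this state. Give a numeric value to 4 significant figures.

⟨V⟩ = ∫ V(x)·|Ψ|² dx / ∫|Ψ|² dx.
On 0 ≤ x ≤ L (j ≠ l): ∫sin²(jπx/L) dx = L/2, ∫sin(jπx/L)·sin(lπx/L) dx = 0; diagonal moments ∫x·sin²(jπx/L) dx = L²/4, ∫x²·sin²(jπx/L) dx = L³·(1/6 − 1/(4j²π²)); cross terms ∫x·sin(jπx/L)·sin(lπx/L) dx = 0 for j + l even and −4jlL²/(π²(j² − l²)²) for j + l odd, ∫x²·sin(jπx/L)·sin(lπx/L) dx = (−1)^(j+l)·4jlL³/(π²(j² − l²)²); higher powers the same way via product-to-sum and parts.
State is unnormalized: ∫|Ψ|² dx = 6.9725, and ∫Ψ*·V(x)·Ψ dx = 498.99, so ⟨V⟩ = 498.99 / 6.9725.
⟨V⟩ = 71.565.

71.57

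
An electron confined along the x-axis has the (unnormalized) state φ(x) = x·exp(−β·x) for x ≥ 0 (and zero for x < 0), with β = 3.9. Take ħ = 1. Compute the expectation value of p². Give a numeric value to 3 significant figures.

p² φ = −ħ² d²φ/dx²; ⟨p²⟩ = −ħ² ∫ φ*·φ'' dx / ∫|φ|² dx.
Differentiate x·exp(−β·x) with the product rule; every integrand then reduces to terms xʲ·e^(−2βx) on [0, ∞), with ∫₀^∞ xʲ·e^(−2βx) dx = j!/(2β)^(j+1).
State is unnormalized: ∫|φ|² dx = 0.0042145, and ∫φ*·(−ħ² φ'') dx = 0.064103, so ⟨p²⟩ = 0.064103 / 0.0042145.
⟨p²⟩ = 15.210.

15.2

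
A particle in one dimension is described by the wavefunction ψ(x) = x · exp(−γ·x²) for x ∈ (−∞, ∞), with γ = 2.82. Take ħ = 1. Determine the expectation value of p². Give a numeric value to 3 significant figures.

p² ψ = −ħ² d²ψ/dx²; ⟨p²⟩ = −ħ² ∫ ψ*·ψ'' dx / ∫|ψ|² dx.
Expand each integrand as polynomial × e^(−2γx²) and use ∫x^(2j)·e^(−2γx²) dx = (2j−1)!!/(4γ)^j · √(π/(2γ)), odd powers → 0; here √(π/(2γ)) = 0.74634. Differentiate with the product rule, d/dx e^(−γx²) = −2γx·e^(−γx²).
State is unnormalized: ∫|ψ|² dx = 0.066165, and ∫ψ*·(−ħ² ψ'') dx = 0.55975, so ⟨p²⟩ = 0.55975 / 0.066165.
⟨p²⟩ = 8.4600.

8.46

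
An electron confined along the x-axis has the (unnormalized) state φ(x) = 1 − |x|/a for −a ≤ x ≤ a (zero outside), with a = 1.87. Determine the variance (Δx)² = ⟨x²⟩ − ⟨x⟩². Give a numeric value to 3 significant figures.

Compute ⟨x⟩ and ⟨x²⟩ separately, then (Δx)² = ⟨x²⟩ − ⟨x⟩².
φ is even, so ∫ over [−a, a] = 2∫₀ᵃ with φ = 1 − x/a there: ∫₀ᵃ (1 − x/a)² dx = a/3, ∫₀ᵃ x²(1 − x/a)² dx = a³/30, ∫₀ᵃ x⁴(1 − x/a)² dx = a⁵/105.
Normalization: ∫|φ|² dx = 1.2467.
⟨x⟩ = 0.0000 and ⟨x²⟩ = 0.34969.
(Δx)² = 0.34969 − (0.0000)² = 0.34969.

0.350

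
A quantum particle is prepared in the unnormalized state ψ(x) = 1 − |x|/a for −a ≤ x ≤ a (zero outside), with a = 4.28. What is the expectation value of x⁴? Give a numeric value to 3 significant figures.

9.59

⟨x⁴⟩ = ∫ x⁴·|ψ|² dx / ∫|ψ|² dx (integrals over the domain).
ψ is even, so ∫ over [−a, a] = 2∫₀ᵃ with ψ = 1 − x/a there: ∫₀ᵃ (1 − x/a)² dx = a/3, ∫₀ᵃ x²(1 − x/a)² dx = a³/30, ∫₀ᵃ x⁴(1 − x/a)² dx = a⁵/105.
State is unnormalized: ∫|ψ|² dx = 2.8533, and ∫ψ*·x⁴·ψ dx = 27.356, so ⟨x⁴⟩ = 27.356 / 2.8533.
⟨x⁴⟩ = 9.5875.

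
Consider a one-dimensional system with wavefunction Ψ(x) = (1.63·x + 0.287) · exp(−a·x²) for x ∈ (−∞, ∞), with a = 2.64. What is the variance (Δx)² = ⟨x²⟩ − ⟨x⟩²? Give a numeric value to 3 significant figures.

Compute ⟨x⟩ and ⟨x²⟩ separately, then (Δx)² = ⟨x²⟩ − ⟨x⟩².
Expand each integrand as polynomial × e^(−2ax²) and use ∫x^(2j)·e^(−2ax²) dx = (2j−1)!!/(4a)^j · √(π/(2a)), odd powers → 0; here √(π/(2a)) = 0.77136.
Normalization: ∫|Ψ|² dx = 0.25761.
⟨x⟩ = 0.26529 and ⟨x²⟩ = 0.23738.
(Δx)² = 0.23738 − (0.26529)² = 0.16700.

0.167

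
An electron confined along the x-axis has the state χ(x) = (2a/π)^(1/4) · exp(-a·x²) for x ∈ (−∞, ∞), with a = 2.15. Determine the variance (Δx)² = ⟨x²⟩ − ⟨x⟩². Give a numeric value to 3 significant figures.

0.116

Compute ⟨x⟩ and ⟨x²⟩ separately, then (Δx)² = ⟨x²⟩ − ⟨x⟩².
Gaussian moments: ∫x^(2j)·e^(−2ax²) dx = (2j−1)!!/(4a)^j · √(π/(2a)), odd powers integrate to 0; here √(π/(2a)) = 0.85475.
⟨x⟩ = 0.0000 and ⟨x²⟩ = 0.11628.
(Δx)² = 0.11628 − (0.0000)² = 0.11628.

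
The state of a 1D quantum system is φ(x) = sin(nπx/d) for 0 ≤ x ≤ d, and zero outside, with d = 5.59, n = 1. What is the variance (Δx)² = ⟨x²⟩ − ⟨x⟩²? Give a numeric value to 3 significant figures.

Compute ⟨x⟩ and ⟨x²⟩ separately, then (Δx)² = ⟨x²⟩ − ⟨x⟩².
With sin²θ = (1 − cos2θ)/2 on 0 ≤ x ≤ d: ∫sin²(nπx/d) dx = d/2, ∫x·sin²(nπx/d) dx = d²/4, ∫x²·sin²(nπx/d) dx = d³·(1/6 − 1/(4n²π²)); higher powers xᵏ the same way, integrating xᵏ·cos(2nπx/d) by parts.
Normalization: ∫|φ|² dx = 2.7950.
⟨x⟩ = 2.7950 and ⟨x²⟩ = 8.8330.
(Δx)² = 8.8330 − (2.7950)² = 1.0210.

1.02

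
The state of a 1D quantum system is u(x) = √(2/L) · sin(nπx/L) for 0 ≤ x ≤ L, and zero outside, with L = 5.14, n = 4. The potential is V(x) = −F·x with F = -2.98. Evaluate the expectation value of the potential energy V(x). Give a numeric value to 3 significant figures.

7.66

⟨V⟩ = ∫ V(x)·|u|² dx.
With sin²θ = (1 − cos2θ)/2 on 0 ≤ x ≤ L: ∫sin²(nπx/L) dx = L/2, ∫x·sin²(nπx/L) dx = L²/4, ∫x²·sin²(nπx/L) dx = L³·(1/6 − 1/(4n²π²)); higher powers xᵏ the same way, integrating xᵏ·cos(2nπx/L) by parts.
⟨V⟩ = 7.6586.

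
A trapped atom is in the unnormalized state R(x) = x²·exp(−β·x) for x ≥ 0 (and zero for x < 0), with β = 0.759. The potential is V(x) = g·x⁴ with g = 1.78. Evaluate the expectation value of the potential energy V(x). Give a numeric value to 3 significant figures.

⟨V⟩ = ∫ V(x)·|R|² dx / ∫|R|² dx.
Every integrand reduces to terms xʲ·e^(−2βx) on [0, ∞); use ∫₀^∞ xʲ·e^(−2βx) dx = j!/(2β)^(j+1).
State is unnormalized: ∫|R|² dx = 2.9775, and ∫R*·V(x)·R dx = 1676.9, so ⟨V⟩ = 1676.9 / 2.9775.
⟨V⟩ = 563.17.

563.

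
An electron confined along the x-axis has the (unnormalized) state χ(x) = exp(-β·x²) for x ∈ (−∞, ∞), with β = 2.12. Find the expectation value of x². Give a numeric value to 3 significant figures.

⟨x²⟩ = ∫ x²·|χ|² dx / ∫|χ|² dx (integrals over the domain).
Gaussian moments: ∫x^(2j)·e^(−2βx²) dx = (2j−1)!!/(4β)^j · √(π/(2β)), odd powers integrate to 0; here √(π/(2β)) = 0.86078.
State is unnormalized: ∫|χ|² dx = 0.86078, and ∫χ*·x²·χ dx = 0.10151, so ⟨x²⟩ = 0.10151 / 0.86078.
⟨x²⟩ = 0.11792.

0.118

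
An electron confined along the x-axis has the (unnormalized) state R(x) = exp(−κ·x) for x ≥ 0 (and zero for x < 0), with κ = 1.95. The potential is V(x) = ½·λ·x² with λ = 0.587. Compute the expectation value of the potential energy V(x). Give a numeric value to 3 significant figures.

⟨V⟩ = ∫ V(x)·|R|² dx / ∫|R|² dx.
Every integrand reduces to terms xʲ·e^(−2κx) on [0, ∞); use ∫₀^∞ xʲ·e^(−2κx) dx = j!/(2κ)^(j+1).
State is unnormalized: ∫|R|² dx = 0.25641, and ∫R*·V(x)·R dx = 0.0098956, so ⟨V⟩ = 0.0098956 / 0.25641.
⟨V⟩ = 0.038593.

0.0386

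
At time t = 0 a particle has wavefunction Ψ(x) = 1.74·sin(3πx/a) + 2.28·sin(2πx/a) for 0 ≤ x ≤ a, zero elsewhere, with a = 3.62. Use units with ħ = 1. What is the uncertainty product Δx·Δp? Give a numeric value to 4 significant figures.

1.481

Δx = √(⟨x²⟩−⟨x⟩²), Δp = √(⟨p²⟩−⟨p⟩²).
On 0 ≤ x ≤ a (j ≠ l): ∫sin²(jπx/a) dx = a/2, ∫sin(jπx/a)·sin(lπx/a) dx = 0; diagonal moments ∫x·sin²(jπx/a) dx = a²/4, ∫x²·sin²(jπx/a) dx = a³·(1/6 − 1/(4j²π²)); cross terms ∫x·sin(jπx/a)·sin(lπx/a) dx = 0 for j + l even and −4jla²/(π²(j² − l²)²) for j + l odd, ∫x²·sin(jπx/a)·sin(lπx/a) dx = (−1)^(j+l)·4jla³/(π²(j² − l²)²); higher powers the same way via product-to-sum and parts. d²/dx² sin(jπx/a) = −(jπ/a)²·sin(jπx/a); on 0 ≤ x ≤ a, ∫sin²(jπx/a) dx = a/2 and ∫sin(jπx/a)·sin(lπx/a) dx = 0 for j ≠ l, so only diagonal terms survive in ∫|Ψ|² and ∫Ψ·Ψ″; ∫Ψ·Ψ′ dx = [Ψ²/2] between the walls = 0.
Normalization: ∫|Ψ|² dx = 14.889.
⟨x⟩ = 1.1307, ⟨x²⟩ = 1.7772 ⇒ Δx = 0.70612.
⟨p⟩ = 0.0000, ⟨p²⟩ = 4.3986 ⇒ Δp = 2.0973.
Δx·Δp = 1.4809.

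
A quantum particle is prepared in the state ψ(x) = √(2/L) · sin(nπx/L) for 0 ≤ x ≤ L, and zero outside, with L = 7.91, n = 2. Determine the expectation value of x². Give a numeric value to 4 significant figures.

20.06

⟨x²⟩ = ∫ x²·|ψ|² dx (integrals over the domain).
With sin²θ = (1 − cos2θ)/2 on 0 ≤ x ≤ L: ∫sin²(nπx/L) dx = L/2, ∫x·sin²(nπx/L) dx = L²/4, ∫x²·sin²(nπx/L) dx = L³·(1/6 − 1/(4n²π²)); higher powers xᵏ the same way, integrating xᵏ·cos(2nπx/L) by parts.
⟨x²⟩ = 20.064.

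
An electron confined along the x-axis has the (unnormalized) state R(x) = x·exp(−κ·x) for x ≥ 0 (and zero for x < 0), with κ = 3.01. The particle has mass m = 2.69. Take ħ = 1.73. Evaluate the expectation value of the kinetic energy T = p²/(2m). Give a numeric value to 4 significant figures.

T = −(ħ²/2m) d²/dx², so ⟨T⟩ = −(ħ²/2m) ∫ R*·R'' dx / ∫|R|² dx; with m = 2.69.
Differentiate x·exp(−κ·x) with the product rule; every integrand then reduces to terms xʲ·e^(−2κx) on [0, ∞), with ∫₀^∞ xʲ·e^(−2κx) dx = j!/(2κ)^(j+1).
State is unnormalized: ∫|R|² dx = 0.0091673, and ∫R*·(−ħ²/2m · R'') dx = 0.046204, so ⟨T⟩ = 0.046204 / 0.0091673.
⟨T⟩ = 5.0401.

5.040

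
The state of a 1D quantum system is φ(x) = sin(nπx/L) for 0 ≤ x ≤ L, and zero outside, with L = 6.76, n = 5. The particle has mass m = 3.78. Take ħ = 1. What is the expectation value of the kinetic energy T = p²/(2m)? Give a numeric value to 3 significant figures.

0.714

T = −(ħ²/2m) d²/dx², so ⟨T⟩ = −(ħ²/2m) ∫ φ*·φ'' dx / ∫|φ|² dx; with m = 3.78.
d/dx sin(nπx/L) = (nπ/L)·cos(nπx/L) and d²/dx² sin(nπx/L) = −(nπ/L)²·sin(nπx/L); on 0 ≤ x ≤ L, ∫sin²(nπx/L) dx = L/2 and ∫sin(nπx/L)·cos(nπx/L) dx = 0.
State is unnormalized: ∫|φ|² dx = 3.3800, and ∫φ*·(−ħ²/2m · φ'') dx = 2.4140, so ⟨T⟩ = 2.4140 / 3.3800.
⟨T⟩ = 0.71421.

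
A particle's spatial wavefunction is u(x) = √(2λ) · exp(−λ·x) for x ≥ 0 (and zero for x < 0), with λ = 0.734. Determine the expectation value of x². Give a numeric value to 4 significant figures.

0.9281

⟨x²⟩ = ∫ x²·|u|² dx (integrals over the domain).
Every integrand reduces to terms xʲ·e^(−2λx) on [0, ∞); use ∫₀^∞ xʲ·e^(−2λx) dx = j!/(2λ)^(j+1).
⟨x²⟩ = 0.92806.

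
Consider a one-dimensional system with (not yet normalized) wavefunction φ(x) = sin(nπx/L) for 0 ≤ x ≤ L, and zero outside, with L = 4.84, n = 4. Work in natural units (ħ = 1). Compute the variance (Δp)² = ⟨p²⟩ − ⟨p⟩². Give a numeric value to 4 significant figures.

Compute ⟨p⟩ and ⟨p²⟩ separately; (Δp)² = ⟨p²⟩ − ⟨p⟩².
d/dx sin(nπx/L) = (nπ/L)·cos(nπx/L) and d²/dx² sin(nπx/L) = −(nπ/L)²·sin(nπx/L); on 0 ≤ x ≤ L, ∫sin²(nπx/L) dx = L/2 and ∫sin(nπx/L)·cos(nπx/L) dx = 0.
Normalization: ∫|φ|² dx = 2.4200.
⟨p⟩ = 0.0000 and ⟨p²⟩ = 6.7411.
(Δp)² = 6.7411 − (0.0000)² = 6.7411.

6.741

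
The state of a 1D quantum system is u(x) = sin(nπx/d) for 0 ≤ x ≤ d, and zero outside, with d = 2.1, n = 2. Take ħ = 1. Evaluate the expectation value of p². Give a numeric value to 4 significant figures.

8.952

p² u = −ħ² d²u/dx²; ⟨p²⟩ = −ħ² ∫ u*·u'' dx / ∫|u|² dx.
d/dx sin(nπx/d) = (nπ/d)·cos(nπx/d) and d²/dx² sin(nπx/d) = −(nπ/d)²·sin(nπx/d); on 0 ≤ x ≤ d, ∫sin²(nπx/d) dx = d/2 and ∫sin(nπx/d)·cos(nπx/d) dx = 0.
State is unnormalized: ∫|u|² dx = 1.0500, and ∫u*·(−ħ² u'') dx = 9.3996, so ⟨p²⟩ = 9.3996 / 1.0500.
⟨p²⟩ = 8.9520.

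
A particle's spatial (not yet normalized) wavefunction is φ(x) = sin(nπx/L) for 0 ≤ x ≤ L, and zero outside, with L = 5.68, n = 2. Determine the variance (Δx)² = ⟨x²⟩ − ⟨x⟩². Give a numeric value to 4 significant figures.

Compute ⟨x⟩ and ⟨x²⟩ separately, then (Δx)² = ⟨x²⟩ − ⟨x⟩².
With sin²θ = (1 − cos2θ)/2 on 0 ≤ x ≤ L: ∫sin²(nπx/L) dx = L/2, ∫x·sin²(nπx/L) dx = L²/4, ∫x²·sin²(nπx/L) dx = L³·(1/6 − 1/(4n²π²)); higher powers xᵏ the same way, integrating xᵏ·cos(2nπx/L) by parts.
Normalization: ∫|φ|² dx = 2.8400.
⟨x⟩ = 2.8400 and ⟨x²⟩ = 10.346.
(Δx)² = 10.346 − (2.8400)² = 2.2799.

2.280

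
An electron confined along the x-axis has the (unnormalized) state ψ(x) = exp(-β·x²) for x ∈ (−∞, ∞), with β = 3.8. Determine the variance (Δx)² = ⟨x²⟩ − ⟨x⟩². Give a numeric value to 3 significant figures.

0.0658

Compute ⟨x⟩ and ⟨x²⟩ separately, then (Δx)² = ⟨x²⟩ − ⟨x⟩².
Gaussian moments: ∫x^(2j)·e^(−2βx²) dx = (2j−1)!!/(4β)^j · √(π/(2β)), odd powers integrate to 0; here √(π/(2β)) = 0.64294.
Normalization: ∫|ψ|² dx = 0.64294.
⟨x⟩ = 0.0000 and ⟨x²⟩ = 0.065789.
(Δx)² = 0.065789 − (0.0000)² = 0.065789.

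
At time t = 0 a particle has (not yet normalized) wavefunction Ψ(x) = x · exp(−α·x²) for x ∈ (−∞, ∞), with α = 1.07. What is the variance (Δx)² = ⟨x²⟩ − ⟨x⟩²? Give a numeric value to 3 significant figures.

Compute ⟨x⟩ and ⟨x²⟩ separately, then (Δx)² = ⟨x²⟩ − ⟨x⟩².
Expand each integrand as polynomial × e^(−2αx²) and use ∫x^(2j)·e^(−2αx²) dx = (2j−1)!!/(4α)^j · √(π/(2α)), odd powers → 0; here √(π/(2α)) = 1.2116.
Normalization: ∫|Ψ|² dx = 0.28309.
⟨x⟩ = 0.0000 and ⟨x²⟩ = 0.70093.
(Δx)² = 0.70093 − (0.0000)² = 0.70093.

0.701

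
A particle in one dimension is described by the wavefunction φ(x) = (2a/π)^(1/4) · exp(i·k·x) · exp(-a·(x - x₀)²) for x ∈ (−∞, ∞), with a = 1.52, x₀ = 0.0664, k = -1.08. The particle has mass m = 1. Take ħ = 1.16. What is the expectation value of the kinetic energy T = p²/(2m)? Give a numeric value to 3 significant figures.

T = −(ħ²/2m) d²/dx², so ⟨T⟩ = −(ħ²/2m) ∫ φ*·φ'' dx; with m = 1.
Gaussian moments (u = x − x₀): ∫u^(2j)·e^(−2au²) du = (2j−1)!!/(4a)^j · √(π/(2a)), odd powers integrate to 0; here √(π/(2a)) = 1.0166. Derivatives: φ′ = (ik − 2au)·φ, φ″ = ((ik − 2au)² − 2a)·φ; the odd-in-u pieces drop out.
⟨T⟩ = 1.8074.

1.81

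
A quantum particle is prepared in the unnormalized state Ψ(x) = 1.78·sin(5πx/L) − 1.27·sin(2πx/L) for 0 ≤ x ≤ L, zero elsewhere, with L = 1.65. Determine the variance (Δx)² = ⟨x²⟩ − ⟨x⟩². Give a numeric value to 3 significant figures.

0.211

Compute ⟨x⟩ and ⟨x²⟩ separately, then (Δx)² = ⟨x²⟩ − ⟨x⟩².
On 0 ≤ x ≤ L (j ≠ l): ∫sin²(jπx/L) dx = L/2, ∫sin(jπx/L)·sin(lπx/L) dx = 0; diagonal moments ∫x·sin²(jπx/L) dx = L²/4, ∫x²·sin²(jπx/L) dx = L³·(1/6 − 1/(4j²π²)); cross terms ∫x·sin(jπx/L)·sin(lπx/L) dx = 0 for j + l even and −4jlL²/(π²(j² − l²)²) for j + l odd, ∫x²·sin(jπx/L)·sin(lπx/L) dx = (−1)^(j+l)·4jlL³/(π²(j² − l²)²); higher powers the same way via product-to-sum and parts.
Normalization: ∫|Ψ|² dx = 3.9446.
⟨x⟩ = 0.85368 and ⟨x²⟩ = 0.93953.
(Δx)² = 0.93953 − (0.85368)² = 0.21077.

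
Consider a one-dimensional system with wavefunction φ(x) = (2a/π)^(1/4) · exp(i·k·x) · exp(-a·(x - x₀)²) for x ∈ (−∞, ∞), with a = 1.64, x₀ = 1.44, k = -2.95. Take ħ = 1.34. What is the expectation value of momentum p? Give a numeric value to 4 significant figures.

-3.953

p φ = −iħ dφ/dx; then ⟨p⟩ = ∫ φ*·(pφ) dx.
Gaussian moments (u = x − x₀): ∫u^(2j)·e^(−2au²) du = (2j−1)!!/(4a)^j · √(π/(2a)), odd powers integrate to 0; here √(π/(2a)) = 0.97867. Derivatives: φ′ = (ik − 2au)·φ, φ″ = ((ik − 2au)² − 2a)·φ; the odd-in-u pieces drop out.
⟨p⟩ = -3.9530.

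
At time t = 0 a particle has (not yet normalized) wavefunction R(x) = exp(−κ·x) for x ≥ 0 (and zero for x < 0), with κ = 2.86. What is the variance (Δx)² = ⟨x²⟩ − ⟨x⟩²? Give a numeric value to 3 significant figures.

Compute ⟨x⟩ and ⟨x²⟩ separately, then (Δx)² = ⟨x²⟩ − ⟨x⟩².
Every integrand reduces to terms xʲ·e^(−2κx) on [0, ∞); use ∫₀^∞ xʲ·e^(−2κx) dx = j!/(2κ)^(j+1).
Normalization: ∫|R|² dx = 0.17483.
⟨x⟩ = 0.17483 and ⟨x²⟩ = 0.061128.
(Δx)² = 0.061128 − (0.17483)² = 0.030564.

0.0306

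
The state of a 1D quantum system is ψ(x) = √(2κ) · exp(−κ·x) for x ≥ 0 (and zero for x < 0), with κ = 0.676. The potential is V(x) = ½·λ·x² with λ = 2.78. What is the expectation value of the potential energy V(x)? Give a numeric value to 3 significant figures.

1.52

⟨V⟩ = ∫ V(x)·|ψ|² dx.
Every integrand reduces to terms xʲ·e^(−2κx) on [0, ∞); use ∫₀^∞ xʲ·e^(−2κx) dx = j!/(2κ)^(j+1).
⟨V⟩ = 1.5209.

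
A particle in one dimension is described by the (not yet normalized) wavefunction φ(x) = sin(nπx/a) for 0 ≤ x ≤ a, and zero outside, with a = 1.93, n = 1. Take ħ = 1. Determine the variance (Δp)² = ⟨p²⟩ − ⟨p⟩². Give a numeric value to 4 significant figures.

2.650

Compute ⟨p⟩ and ⟨p²⟩ separately; (Δp)² = ⟨p²⟩ − ⟨p⟩².
d/dx sin(nπx/a) = (nπ/a)·cos(nπx/a) and d²/dx² sin(nπx/a) = −(nπ/a)²·sin(nπx/a); on 0 ≤ x ≤ a, ∫sin²(nπx/a) dx = a/2 and ∫sin(nπx/a)·cos(nπx/a) dx = 0.
Normalization: ∫|φ|² dx = 0.96500.
⟨p⟩ = 0.0000 and ⟨p²⟩ = 2.6496.
(Δp)² = 2.6496 − (0.0000)² = 2.6496.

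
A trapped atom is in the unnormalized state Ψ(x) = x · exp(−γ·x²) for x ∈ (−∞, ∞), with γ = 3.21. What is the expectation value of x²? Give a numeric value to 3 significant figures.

0.234

⟨x²⟩ = ∫ x²·|Ψ|² dx / ∫|Ψ|² dx (integrals over the domain).
Expand each integrand as polynomial × e^(−2γx²) and use ∫x^(2j)·e^(−2γx²) dx = (2j−1)!!/(4γ)^j · √(π/(2γ)), odd powers → 0; here √(π/(2γ)) = 0.69953.
State is unnormalized: ∫|Ψ|² dx = 0.054481, and ∫Ψ*·x²·Ψ dx = 0.012729, so ⟨x²⟩ = 0.012729 / 0.054481.
⟨x²⟩ = 0.23364.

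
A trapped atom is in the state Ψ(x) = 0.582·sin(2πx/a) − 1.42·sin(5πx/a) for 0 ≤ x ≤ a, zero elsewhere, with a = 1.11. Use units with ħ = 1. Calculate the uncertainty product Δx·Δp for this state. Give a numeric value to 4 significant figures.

Δx = √(⟨x²⟩−⟨x⟩²), Δp = √(⟨p²⟩−⟨p⟩²).
On 0 ≤ x ≤ a (j ≠ l): ∫sin²(jπx/a) dx = a/2, ∫sin(jπx/a)·sin(lπx/a) dx = 0; diagonal moments ∫x·sin²(jπx/a) dx = a²/4, ∫x²·sin²(jπx/a) dx = a³·(1/6 − 1/(4j²π²)); cross terms ∫x·sin(jπx/a)·sin(lπx/a) dx = 0 for j + l even and −4jla²/(π²(j² − l²)²) for j + l odd, ∫x²·sin(jπx/a)·sin(lπx/a) dx = (−1)^(j+l)·4jla³/(π²(j² − l²)²); higher powers the same way via product-to-sum and parts. d²/dx² sin(jπx/a) = −(jπ/a)²·sin(jπx/a); on 0 ≤ x ≤ a, ∫sin²(jπx/a) dx = a/2 and ∫sin(jπx/a)·sin(lπx/a) dx = 0 for j ≠ l, so only diagonal terms survive in ∫|Ψ|² and ∫Ψ·Ψ″; ∫Ψ·Ψ′ dx = [Ψ²/2] between the walls = 0.
Normalization: ∫|Ψ|² dx = 1.3071.
⟨x⟩ = 0.56932, ⟨x²⟩ = 0.42221 ⇒ Δx = 0.31319.
⟨p⟩ = 0.0000, ⟨p²⟩ = 176.07 ⇒ Δp = 13.269.
Δx·Δp = 4.1557.

4.156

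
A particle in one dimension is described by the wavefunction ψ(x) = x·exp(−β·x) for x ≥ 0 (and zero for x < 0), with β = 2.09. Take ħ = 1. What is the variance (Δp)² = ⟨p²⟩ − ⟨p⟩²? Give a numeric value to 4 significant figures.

Compute ⟨p⟩ and ⟨p²⟩ separately; (Δp)² = ⟨p²⟩ − ⟨p⟩².
Differentiate x·exp(−β·x) with the product rule; every integrand then reduces to terms xʲ·e^(−2βx) on [0, ∞), with ∫₀^∞ xʲ·e^(−2βx) dx = j!/(2β)^(j+1).
Normalization: ∫|ψ|² dx = 0.027384.
⟨p⟩ = 0.0000 and ⟨p²⟩ = 4.3681.
(Δp)² = 4.3681 − (0.0000)² = 4.3681.

4.368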